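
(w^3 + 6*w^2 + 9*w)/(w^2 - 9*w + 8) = w*(w^2 + 6*w + 9)/(w^2 - 9*w + 8)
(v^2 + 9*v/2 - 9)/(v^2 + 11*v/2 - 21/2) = (v + 6)/(v + 7)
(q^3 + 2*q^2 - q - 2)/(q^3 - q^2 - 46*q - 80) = (q^2 - 1)/(q^2 - 3*q - 40)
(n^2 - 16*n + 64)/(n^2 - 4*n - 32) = (n - 8)/(n + 4)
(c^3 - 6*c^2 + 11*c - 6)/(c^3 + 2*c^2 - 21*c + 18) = (c - 2)/(c + 6)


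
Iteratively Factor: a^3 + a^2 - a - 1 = (a + 1)*(a^2 - 1) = (a + 1)^2*(a - 1)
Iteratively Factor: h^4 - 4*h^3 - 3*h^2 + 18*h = (h)*(h^3 - 4*h^2 - 3*h + 18) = h*(h - 3)*(h^2 - h - 6) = h*(h - 3)*(h + 2)*(h - 3)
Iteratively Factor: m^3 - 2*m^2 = (m - 2)*(m^2) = m*(m - 2)*(m)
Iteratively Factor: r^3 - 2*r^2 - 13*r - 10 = (r + 1)*(r^2 - 3*r - 10) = (r - 5)*(r + 1)*(r + 2)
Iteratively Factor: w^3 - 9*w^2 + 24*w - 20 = (w - 2)*(w^2 - 7*w + 10) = (w - 5)*(w - 2)*(w - 2)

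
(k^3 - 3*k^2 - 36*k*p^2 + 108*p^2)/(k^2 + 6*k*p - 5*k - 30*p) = (k^2 - 6*k*p - 3*k + 18*p)/(k - 5)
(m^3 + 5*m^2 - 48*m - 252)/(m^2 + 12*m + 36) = m - 7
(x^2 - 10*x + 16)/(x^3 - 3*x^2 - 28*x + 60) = (x - 8)/(x^2 - x - 30)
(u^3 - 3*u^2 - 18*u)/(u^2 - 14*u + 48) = u*(u + 3)/(u - 8)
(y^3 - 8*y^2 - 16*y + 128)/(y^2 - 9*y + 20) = (y^2 - 4*y - 32)/(y - 5)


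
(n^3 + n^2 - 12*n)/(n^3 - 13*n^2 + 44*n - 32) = n*(n^2 + n - 12)/(n^3 - 13*n^2 + 44*n - 32)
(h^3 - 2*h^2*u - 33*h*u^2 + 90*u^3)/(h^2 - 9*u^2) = (h^2 + h*u - 30*u^2)/(h + 3*u)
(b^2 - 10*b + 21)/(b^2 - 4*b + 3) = (b - 7)/(b - 1)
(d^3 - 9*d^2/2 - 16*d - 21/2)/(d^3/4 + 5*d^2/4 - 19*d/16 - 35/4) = 8*(2*d^3 - 9*d^2 - 32*d - 21)/(4*d^3 + 20*d^2 - 19*d - 140)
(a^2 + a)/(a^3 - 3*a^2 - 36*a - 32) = a/(a^2 - 4*a - 32)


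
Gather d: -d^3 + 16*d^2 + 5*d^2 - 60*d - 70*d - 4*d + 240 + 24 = -d^3 + 21*d^2 - 134*d + 264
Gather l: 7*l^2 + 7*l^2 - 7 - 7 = 14*l^2 - 14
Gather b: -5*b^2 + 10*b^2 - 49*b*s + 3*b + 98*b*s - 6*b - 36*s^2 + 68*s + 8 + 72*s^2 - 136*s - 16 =5*b^2 + b*(49*s - 3) + 36*s^2 - 68*s - 8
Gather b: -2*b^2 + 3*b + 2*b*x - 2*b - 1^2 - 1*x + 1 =-2*b^2 + b*(2*x + 1) - x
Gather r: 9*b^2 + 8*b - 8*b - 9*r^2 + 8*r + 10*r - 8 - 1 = 9*b^2 - 9*r^2 + 18*r - 9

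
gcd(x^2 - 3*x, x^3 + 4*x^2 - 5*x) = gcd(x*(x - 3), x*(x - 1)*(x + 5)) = x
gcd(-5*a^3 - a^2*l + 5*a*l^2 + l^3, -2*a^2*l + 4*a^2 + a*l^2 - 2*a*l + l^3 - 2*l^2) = a - l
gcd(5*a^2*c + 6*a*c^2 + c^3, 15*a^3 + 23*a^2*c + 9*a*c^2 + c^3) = 5*a^2 + 6*a*c + c^2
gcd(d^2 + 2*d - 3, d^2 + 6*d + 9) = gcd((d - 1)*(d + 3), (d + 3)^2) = d + 3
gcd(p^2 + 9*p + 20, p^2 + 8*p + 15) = p + 5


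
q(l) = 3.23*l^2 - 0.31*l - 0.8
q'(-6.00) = -39.07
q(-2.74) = 24.30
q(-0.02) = -0.79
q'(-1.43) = -9.55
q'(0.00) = -0.31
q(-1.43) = 6.25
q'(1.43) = 8.93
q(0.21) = -0.72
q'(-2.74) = -18.01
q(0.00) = -0.80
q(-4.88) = 77.63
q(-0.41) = -0.13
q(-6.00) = 117.34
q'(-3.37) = -22.08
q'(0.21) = 1.05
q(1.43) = 5.36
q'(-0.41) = -2.96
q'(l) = 6.46*l - 0.31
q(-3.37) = 36.93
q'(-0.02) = -0.44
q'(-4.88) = -31.83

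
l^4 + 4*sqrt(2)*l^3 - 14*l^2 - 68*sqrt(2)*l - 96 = (l - 3*sqrt(2))*(l + sqrt(2))*(l + 2*sqrt(2))*(l + 4*sqrt(2))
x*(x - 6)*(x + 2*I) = x^3 - 6*x^2 + 2*I*x^2 - 12*I*x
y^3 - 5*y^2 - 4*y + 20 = (y - 5)*(y - 2)*(y + 2)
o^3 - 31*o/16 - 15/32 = (o - 3/2)*(o + 1/4)*(o + 5/4)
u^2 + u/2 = u*(u + 1/2)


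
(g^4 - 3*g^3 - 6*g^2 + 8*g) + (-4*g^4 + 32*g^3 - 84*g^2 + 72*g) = -3*g^4 + 29*g^3 - 90*g^2 + 80*g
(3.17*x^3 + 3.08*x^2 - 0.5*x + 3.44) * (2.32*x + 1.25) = 7.3544*x^4 + 11.1081*x^3 + 2.69*x^2 + 7.3558*x + 4.3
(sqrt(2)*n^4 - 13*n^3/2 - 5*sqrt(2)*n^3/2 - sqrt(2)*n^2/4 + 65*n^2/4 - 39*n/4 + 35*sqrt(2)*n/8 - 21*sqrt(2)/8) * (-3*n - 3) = -3*sqrt(2)*n^5 + 9*sqrt(2)*n^4/2 + 39*n^4/2 - 117*n^3/4 + 33*sqrt(2)*n^3/4 - 39*n^2/2 - 99*sqrt(2)*n^2/8 - 21*sqrt(2)*n/4 + 117*n/4 + 63*sqrt(2)/8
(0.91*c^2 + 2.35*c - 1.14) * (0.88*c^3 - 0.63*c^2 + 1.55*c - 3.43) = 0.8008*c^5 + 1.4947*c^4 - 1.0732*c^3 + 1.2394*c^2 - 9.8275*c + 3.9102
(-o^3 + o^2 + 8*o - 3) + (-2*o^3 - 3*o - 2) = -3*o^3 + o^2 + 5*o - 5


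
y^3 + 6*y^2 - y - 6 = (y - 1)*(y + 1)*(y + 6)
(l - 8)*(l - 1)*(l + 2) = l^3 - 7*l^2 - 10*l + 16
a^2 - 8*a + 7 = (a - 7)*(a - 1)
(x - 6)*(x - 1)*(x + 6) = x^3 - x^2 - 36*x + 36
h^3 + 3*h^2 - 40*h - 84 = (h - 6)*(h + 2)*(h + 7)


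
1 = 1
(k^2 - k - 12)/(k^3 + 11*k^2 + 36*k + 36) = (k - 4)/(k^2 + 8*k + 12)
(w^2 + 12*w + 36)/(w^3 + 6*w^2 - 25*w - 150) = (w + 6)/(w^2 - 25)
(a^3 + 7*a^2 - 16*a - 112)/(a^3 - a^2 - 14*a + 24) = (a^2 + 3*a - 28)/(a^2 - 5*a + 6)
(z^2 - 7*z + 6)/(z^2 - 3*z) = (z^2 - 7*z + 6)/(z*(z - 3))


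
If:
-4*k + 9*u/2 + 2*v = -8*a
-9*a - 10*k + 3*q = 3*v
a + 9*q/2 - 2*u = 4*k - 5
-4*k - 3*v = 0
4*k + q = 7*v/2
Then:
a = -288/1007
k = 81/1007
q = -702/1007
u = 632/1007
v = -108/1007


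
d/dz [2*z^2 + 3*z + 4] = 4*z + 3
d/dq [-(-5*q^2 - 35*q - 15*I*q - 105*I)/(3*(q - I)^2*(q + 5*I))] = (-5*q^3 + q^2*(-70 - 35*I) + q*(125 - 490*I) + 1120 + 75*I)/(3*q^5 + 21*I*q^4 + 6*q^3 + 138*I*q^2 + 195*q - 75*I)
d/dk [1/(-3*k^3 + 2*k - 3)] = (9*k^2 - 2)/(3*k^3 - 2*k + 3)^2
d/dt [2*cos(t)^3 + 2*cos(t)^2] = -2*(3*cos(t) + 2)*sin(t)*cos(t)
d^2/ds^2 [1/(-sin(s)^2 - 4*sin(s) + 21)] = 2*(2*sin(s)^4 + 6*sin(s)^3 + 47*sin(s)^2 + 30*sin(s) - 37)/(sin(s)^2 + 4*sin(s) - 21)^3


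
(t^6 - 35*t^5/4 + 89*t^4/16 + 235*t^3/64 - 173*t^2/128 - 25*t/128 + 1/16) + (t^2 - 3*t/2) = t^6 - 35*t^5/4 + 89*t^4/16 + 235*t^3/64 - 45*t^2/128 - 217*t/128 + 1/16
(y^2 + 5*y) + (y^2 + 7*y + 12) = 2*y^2 + 12*y + 12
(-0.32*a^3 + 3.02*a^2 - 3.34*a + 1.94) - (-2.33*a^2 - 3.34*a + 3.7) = -0.32*a^3 + 5.35*a^2 - 1.76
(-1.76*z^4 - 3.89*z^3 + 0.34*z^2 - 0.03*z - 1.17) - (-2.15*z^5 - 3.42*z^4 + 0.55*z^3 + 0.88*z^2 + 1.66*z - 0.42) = 2.15*z^5 + 1.66*z^4 - 4.44*z^3 - 0.54*z^2 - 1.69*z - 0.75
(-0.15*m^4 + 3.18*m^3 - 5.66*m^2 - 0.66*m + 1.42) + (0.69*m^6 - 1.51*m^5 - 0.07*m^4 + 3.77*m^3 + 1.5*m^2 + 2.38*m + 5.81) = 0.69*m^6 - 1.51*m^5 - 0.22*m^4 + 6.95*m^3 - 4.16*m^2 + 1.72*m + 7.23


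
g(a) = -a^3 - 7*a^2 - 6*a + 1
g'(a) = -3*a^2 - 14*a - 6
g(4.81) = -301.10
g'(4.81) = -142.75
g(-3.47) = -20.68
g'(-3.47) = 6.46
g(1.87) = -41.24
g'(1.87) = -42.67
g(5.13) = -349.00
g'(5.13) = -156.77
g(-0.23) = 2.02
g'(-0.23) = -2.94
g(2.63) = -81.39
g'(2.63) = -63.57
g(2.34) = -64.18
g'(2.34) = -55.19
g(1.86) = -40.81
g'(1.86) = -42.42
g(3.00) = -107.00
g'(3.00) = -75.00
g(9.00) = -1349.00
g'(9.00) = -375.00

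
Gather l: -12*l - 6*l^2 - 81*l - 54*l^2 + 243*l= -60*l^2 + 150*l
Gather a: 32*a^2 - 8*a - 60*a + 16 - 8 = 32*a^2 - 68*a + 8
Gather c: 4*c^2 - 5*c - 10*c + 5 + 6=4*c^2 - 15*c + 11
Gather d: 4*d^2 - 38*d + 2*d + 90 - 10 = 4*d^2 - 36*d + 80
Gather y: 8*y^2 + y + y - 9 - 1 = 8*y^2 + 2*y - 10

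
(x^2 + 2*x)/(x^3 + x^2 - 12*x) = (x + 2)/(x^2 + x - 12)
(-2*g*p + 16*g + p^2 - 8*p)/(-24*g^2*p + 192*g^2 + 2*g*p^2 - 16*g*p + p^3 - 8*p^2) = (-2*g + p)/(-24*g^2 + 2*g*p + p^2)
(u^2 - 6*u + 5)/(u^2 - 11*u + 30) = (u - 1)/(u - 6)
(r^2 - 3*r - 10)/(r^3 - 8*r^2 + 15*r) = (r + 2)/(r*(r - 3))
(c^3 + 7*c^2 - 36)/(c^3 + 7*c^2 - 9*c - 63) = (c^2 + 4*c - 12)/(c^2 + 4*c - 21)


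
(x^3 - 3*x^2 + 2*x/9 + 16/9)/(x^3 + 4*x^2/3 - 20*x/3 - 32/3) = (3*x^2 - x - 2)/(3*(x^2 + 4*x + 4))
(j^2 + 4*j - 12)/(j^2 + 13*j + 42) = (j - 2)/(j + 7)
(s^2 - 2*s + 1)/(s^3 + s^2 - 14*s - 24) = (s^2 - 2*s + 1)/(s^3 + s^2 - 14*s - 24)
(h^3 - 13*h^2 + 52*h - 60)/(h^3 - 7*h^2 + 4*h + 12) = (h - 5)/(h + 1)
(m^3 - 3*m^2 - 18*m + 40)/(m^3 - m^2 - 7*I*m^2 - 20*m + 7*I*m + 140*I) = (m - 2)/(m - 7*I)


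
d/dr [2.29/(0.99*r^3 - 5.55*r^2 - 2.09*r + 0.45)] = (-6.8013*r^2 + 25.419*r + 4.7861)/(0.99*r^3 - 5.55*r^2 - 2.09*r + 0.45)^2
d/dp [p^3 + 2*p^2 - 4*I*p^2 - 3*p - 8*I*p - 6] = 3*p^2 + p*(4 - 8*I) - 3 - 8*I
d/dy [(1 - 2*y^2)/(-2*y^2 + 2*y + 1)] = 2*(-2*y^2 - 1)/(4*y^4 - 8*y^3 + 4*y + 1)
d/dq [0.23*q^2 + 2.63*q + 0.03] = 0.46*q + 2.63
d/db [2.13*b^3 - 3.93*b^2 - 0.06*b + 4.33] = 6.39*b^2 - 7.86*b - 0.06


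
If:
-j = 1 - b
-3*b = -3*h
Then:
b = j + 1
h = j + 1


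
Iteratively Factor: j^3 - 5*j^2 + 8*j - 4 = (j - 1)*(j^2 - 4*j + 4) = (j - 2)*(j - 1)*(j - 2)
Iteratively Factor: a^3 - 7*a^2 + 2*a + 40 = (a - 4)*(a^2 - 3*a - 10) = (a - 5)*(a - 4)*(a + 2)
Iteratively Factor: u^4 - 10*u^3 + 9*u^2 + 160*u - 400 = (u + 4)*(u^3 - 14*u^2 + 65*u - 100) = (u - 4)*(u + 4)*(u^2 - 10*u + 25) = (u - 5)*(u - 4)*(u + 4)*(u - 5)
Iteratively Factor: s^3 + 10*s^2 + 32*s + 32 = (s + 4)*(s^2 + 6*s + 8) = (s + 2)*(s + 4)*(s + 4)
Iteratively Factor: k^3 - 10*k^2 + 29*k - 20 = (k - 5)*(k^2 - 5*k + 4) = (k - 5)*(k - 4)*(k - 1)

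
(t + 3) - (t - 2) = 5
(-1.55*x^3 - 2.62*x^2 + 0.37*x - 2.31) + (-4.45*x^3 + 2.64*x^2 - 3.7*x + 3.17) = -6.0*x^3 + 0.02*x^2 - 3.33*x + 0.86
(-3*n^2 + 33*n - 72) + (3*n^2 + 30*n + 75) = 63*n + 3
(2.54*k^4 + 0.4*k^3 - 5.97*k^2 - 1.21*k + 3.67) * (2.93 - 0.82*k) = -2.0828*k^5 + 7.1142*k^4 + 6.0674*k^3 - 16.4999*k^2 - 6.5547*k + 10.7531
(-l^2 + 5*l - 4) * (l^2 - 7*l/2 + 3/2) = -l^4 + 17*l^3/2 - 23*l^2 + 43*l/2 - 6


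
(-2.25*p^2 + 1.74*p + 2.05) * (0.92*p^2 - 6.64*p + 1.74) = -2.07*p^4 + 16.5408*p^3 - 13.5826*p^2 - 10.5844*p + 3.567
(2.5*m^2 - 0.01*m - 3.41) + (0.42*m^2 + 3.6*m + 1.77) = 2.92*m^2 + 3.59*m - 1.64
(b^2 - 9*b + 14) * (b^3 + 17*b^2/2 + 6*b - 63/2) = b^5 - b^4/2 - 113*b^3/2 + 67*b^2/2 + 735*b/2 - 441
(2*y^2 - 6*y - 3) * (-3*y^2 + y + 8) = -6*y^4 + 20*y^3 + 19*y^2 - 51*y - 24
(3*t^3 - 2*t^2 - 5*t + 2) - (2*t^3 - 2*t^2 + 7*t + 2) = t^3 - 12*t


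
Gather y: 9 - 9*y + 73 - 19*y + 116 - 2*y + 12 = 210 - 30*y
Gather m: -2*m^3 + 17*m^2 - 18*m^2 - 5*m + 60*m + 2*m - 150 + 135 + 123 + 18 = -2*m^3 - m^2 + 57*m + 126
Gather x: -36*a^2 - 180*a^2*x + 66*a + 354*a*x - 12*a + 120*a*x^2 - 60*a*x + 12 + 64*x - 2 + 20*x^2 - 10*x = -36*a^2 + 54*a + x^2*(120*a + 20) + x*(-180*a^2 + 294*a + 54) + 10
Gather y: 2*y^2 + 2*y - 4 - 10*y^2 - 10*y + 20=-8*y^2 - 8*y + 16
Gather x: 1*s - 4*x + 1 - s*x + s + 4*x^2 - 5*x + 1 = 2*s + 4*x^2 + x*(-s - 9) + 2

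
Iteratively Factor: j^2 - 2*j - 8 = (j - 4)*(j + 2)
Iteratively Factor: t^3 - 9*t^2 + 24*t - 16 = (t - 1)*(t^2 - 8*t + 16) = (t - 4)*(t - 1)*(t - 4)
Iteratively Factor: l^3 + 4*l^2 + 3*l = (l)*(l^2 + 4*l + 3) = l*(l + 1)*(l + 3)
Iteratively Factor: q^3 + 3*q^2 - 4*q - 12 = (q + 3)*(q^2 - 4) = (q + 2)*(q + 3)*(q - 2)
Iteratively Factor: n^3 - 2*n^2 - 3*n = (n + 1)*(n^2 - 3*n) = n*(n + 1)*(n - 3)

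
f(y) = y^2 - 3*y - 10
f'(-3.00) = -9.00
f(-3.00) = 8.00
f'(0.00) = -3.00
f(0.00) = -10.00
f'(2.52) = 2.04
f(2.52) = -11.21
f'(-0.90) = -4.80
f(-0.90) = -6.49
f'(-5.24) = -13.48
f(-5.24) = 33.18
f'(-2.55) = -8.10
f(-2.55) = 4.15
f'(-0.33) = -3.66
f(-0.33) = -8.90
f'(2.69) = 2.38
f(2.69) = -10.83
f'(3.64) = 4.28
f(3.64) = -7.67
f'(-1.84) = -6.68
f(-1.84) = -1.09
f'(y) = 2*y - 3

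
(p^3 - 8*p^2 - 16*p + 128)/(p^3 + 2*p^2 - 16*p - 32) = (p - 8)/(p + 2)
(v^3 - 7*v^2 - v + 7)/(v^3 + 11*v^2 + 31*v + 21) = (v^2 - 8*v + 7)/(v^2 + 10*v + 21)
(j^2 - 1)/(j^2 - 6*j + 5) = (j + 1)/(j - 5)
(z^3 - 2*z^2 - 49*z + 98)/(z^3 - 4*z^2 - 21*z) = (z^2 + 5*z - 14)/(z*(z + 3))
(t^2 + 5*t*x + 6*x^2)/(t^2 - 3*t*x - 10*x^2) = (-t - 3*x)/(-t + 5*x)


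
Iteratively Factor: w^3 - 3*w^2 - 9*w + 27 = (w + 3)*(w^2 - 6*w + 9) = (w - 3)*(w + 3)*(w - 3)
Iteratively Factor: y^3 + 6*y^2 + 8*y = (y + 4)*(y^2 + 2*y) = y*(y + 4)*(y + 2)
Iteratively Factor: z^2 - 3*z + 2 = (z - 2)*(z - 1)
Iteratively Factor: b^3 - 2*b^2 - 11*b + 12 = (b - 1)*(b^2 - b - 12) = (b - 4)*(b - 1)*(b + 3)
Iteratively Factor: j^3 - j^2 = (j)*(j^2 - j) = j^2*(j - 1)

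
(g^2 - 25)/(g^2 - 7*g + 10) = (g + 5)/(g - 2)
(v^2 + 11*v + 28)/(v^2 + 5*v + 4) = (v + 7)/(v + 1)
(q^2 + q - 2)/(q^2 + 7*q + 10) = (q - 1)/(q + 5)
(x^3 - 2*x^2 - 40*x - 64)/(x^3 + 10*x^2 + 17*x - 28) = (x^2 - 6*x - 16)/(x^2 + 6*x - 7)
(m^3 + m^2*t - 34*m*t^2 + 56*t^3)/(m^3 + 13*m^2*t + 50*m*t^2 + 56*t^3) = (m^2 - 6*m*t + 8*t^2)/(m^2 + 6*m*t + 8*t^2)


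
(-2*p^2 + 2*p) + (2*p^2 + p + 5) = 3*p + 5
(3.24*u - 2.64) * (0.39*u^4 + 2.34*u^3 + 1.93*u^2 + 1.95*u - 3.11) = 1.2636*u^5 + 6.552*u^4 + 0.0756000000000006*u^3 + 1.2228*u^2 - 15.2244*u + 8.2104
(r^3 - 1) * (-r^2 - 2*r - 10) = -r^5 - 2*r^4 - 10*r^3 + r^2 + 2*r + 10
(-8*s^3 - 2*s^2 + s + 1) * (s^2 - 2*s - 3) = -8*s^5 + 14*s^4 + 29*s^3 + 5*s^2 - 5*s - 3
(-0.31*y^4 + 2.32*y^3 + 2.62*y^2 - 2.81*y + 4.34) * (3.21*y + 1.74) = -0.9951*y^5 + 6.9078*y^4 + 12.447*y^3 - 4.4613*y^2 + 9.042*y + 7.5516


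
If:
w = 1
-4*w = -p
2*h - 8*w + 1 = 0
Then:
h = 7/2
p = 4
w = 1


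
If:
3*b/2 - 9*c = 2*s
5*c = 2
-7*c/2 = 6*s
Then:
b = 94/45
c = 2/5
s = -7/30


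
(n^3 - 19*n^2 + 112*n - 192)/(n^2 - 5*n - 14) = (-n^3 + 19*n^2 - 112*n + 192)/(-n^2 + 5*n + 14)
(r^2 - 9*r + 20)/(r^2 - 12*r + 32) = (r - 5)/(r - 8)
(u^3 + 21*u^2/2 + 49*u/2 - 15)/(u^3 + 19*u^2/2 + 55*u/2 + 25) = (2*u^2 + 11*u - 6)/(2*u^2 + 9*u + 10)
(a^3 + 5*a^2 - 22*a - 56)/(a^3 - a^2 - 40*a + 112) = (a + 2)/(a - 4)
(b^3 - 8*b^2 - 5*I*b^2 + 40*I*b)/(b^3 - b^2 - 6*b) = (-b^2 + 8*b + 5*I*b - 40*I)/(-b^2 + b + 6)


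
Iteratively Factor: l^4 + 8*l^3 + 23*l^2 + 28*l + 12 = (l + 3)*(l^3 + 5*l^2 + 8*l + 4) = (l + 2)*(l + 3)*(l^2 + 3*l + 2) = (l + 2)^2*(l + 3)*(l + 1)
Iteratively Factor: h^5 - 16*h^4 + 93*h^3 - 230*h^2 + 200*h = (h - 4)*(h^4 - 12*h^3 + 45*h^2 - 50*h) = h*(h - 4)*(h^3 - 12*h^2 + 45*h - 50) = h*(h - 5)*(h - 4)*(h^2 - 7*h + 10) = h*(h - 5)^2*(h - 4)*(h - 2)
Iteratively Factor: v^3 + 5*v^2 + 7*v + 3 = (v + 3)*(v^2 + 2*v + 1) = (v + 1)*(v + 3)*(v + 1)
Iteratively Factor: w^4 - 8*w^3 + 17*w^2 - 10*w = (w - 1)*(w^3 - 7*w^2 + 10*w) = w*(w - 1)*(w^2 - 7*w + 10) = w*(w - 2)*(w - 1)*(w - 5)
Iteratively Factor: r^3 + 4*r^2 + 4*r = (r)*(r^2 + 4*r + 4) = r*(r + 2)*(r + 2)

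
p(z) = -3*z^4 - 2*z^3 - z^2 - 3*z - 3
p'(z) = -12*z^3 - 6*z^2 - 2*z - 3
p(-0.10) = -2.71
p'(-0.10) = -2.85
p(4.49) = -1436.96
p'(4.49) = -1219.17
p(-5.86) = -3154.92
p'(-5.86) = 2217.44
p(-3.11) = -223.83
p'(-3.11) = 306.15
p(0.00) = -3.00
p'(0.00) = -3.00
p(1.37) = -24.70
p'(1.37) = -47.86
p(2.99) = -314.15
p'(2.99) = -383.39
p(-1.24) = -4.10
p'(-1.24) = 13.13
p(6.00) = -4377.00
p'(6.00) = -2823.00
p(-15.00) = -145308.00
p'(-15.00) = 39177.00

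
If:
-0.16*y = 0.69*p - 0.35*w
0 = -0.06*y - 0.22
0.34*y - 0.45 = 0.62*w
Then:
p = -0.54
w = -2.74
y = -3.67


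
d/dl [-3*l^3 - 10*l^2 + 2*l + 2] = -9*l^2 - 20*l + 2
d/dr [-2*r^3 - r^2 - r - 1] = -6*r^2 - 2*r - 1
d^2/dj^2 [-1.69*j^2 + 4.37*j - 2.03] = -3.38000000000000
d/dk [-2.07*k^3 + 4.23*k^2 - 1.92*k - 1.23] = -6.21*k^2 + 8.46*k - 1.92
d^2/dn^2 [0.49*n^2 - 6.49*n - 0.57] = 0.980000000000000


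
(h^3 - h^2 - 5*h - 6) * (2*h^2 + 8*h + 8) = 2*h^5 + 6*h^4 - 10*h^3 - 60*h^2 - 88*h - 48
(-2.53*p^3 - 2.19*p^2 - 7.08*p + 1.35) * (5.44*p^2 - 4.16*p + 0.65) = -13.7632*p^5 - 1.3888*p^4 - 31.0493*p^3 + 35.3733*p^2 - 10.218*p + 0.8775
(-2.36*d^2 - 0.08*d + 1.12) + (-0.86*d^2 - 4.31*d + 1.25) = -3.22*d^2 - 4.39*d + 2.37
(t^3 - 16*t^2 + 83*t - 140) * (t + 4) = t^4 - 12*t^3 + 19*t^2 + 192*t - 560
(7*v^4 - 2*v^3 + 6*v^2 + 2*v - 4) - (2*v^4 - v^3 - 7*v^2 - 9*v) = 5*v^4 - v^3 + 13*v^2 + 11*v - 4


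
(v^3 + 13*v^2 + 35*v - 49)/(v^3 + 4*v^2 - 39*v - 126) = (v^2 + 6*v - 7)/(v^2 - 3*v - 18)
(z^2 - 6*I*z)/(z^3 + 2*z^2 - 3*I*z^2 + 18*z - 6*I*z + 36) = z/(z^2 + z*(2 + 3*I) + 6*I)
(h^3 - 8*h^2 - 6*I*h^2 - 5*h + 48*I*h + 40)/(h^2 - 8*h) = h - 6*I - 5/h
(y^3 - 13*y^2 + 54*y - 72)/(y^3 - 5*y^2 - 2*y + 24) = (y - 6)/(y + 2)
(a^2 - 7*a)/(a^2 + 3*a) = (a - 7)/(a + 3)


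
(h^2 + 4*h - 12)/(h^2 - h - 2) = (h + 6)/(h + 1)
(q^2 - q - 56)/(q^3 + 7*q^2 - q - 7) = (q - 8)/(q^2 - 1)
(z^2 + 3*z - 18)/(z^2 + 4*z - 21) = (z + 6)/(z + 7)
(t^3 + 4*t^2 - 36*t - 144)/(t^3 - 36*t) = (t + 4)/t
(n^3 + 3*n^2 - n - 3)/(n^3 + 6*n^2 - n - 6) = (n + 3)/(n + 6)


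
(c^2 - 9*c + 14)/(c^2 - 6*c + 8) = (c - 7)/(c - 4)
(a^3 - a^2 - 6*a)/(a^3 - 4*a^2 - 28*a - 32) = a*(a - 3)/(a^2 - 6*a - 16)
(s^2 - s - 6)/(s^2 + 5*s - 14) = (s^2 - s - 6)/(s^2 + 5*s - 14)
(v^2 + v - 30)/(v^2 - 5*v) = (v + 6)/v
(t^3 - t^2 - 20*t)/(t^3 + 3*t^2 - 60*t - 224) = t*(t - 5)/(t^2 - t - 56)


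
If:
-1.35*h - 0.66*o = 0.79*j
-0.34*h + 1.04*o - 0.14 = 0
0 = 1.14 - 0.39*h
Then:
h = 2.92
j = -5.91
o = 1.09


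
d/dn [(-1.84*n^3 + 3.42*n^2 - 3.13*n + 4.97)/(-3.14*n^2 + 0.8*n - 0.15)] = (5.7776*n^4 - 2.944*n^3 - 6.2642*n^2 + 30.1856*n - 3.5065)/(9.8596*n^4 - 5.024*n^3 + 1.582*n^2 - 0.24*n + 0.0225)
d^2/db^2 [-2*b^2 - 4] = -4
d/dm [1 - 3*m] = -3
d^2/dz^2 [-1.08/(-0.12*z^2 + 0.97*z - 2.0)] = (-0.031104*z^2 + 0.251424*z + 1.08*(0.24*z - 0.97)*(0.48*z - 1.94) - 0.5184)/(0.12*z^2 - 0.97*z + 2.0)^3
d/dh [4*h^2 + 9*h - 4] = 8*h + 9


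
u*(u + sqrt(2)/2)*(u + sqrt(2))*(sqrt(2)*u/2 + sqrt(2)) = sqrt(2)*u^4/2 + sqrt(2)*u^3 + 3*u^3/2 + sqrt(2)*u^2/2 + 3*u^2 + sqrt(2)*u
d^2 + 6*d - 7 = (d - 1)*(d + 7)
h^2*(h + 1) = h^3 + h^2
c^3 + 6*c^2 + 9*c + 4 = (c + 1)^2*(c + 4)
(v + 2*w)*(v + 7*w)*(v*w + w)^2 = v^4*w^2 + 9*v^3*w^3 + 2*v^3*w^2 + 14*v^2*w^4 + 18*v^2*w^3 + v^2*w^2 + 28*v*w^4 + 9*v*w^3 + 14*w^4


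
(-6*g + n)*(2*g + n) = -12*g^2 - 4*g*n + n^2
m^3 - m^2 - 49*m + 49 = (m - 7)*(m - 1)*(m + 7)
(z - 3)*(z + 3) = z^2 - 9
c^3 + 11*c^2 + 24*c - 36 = (c - 1)*(c + 6)^2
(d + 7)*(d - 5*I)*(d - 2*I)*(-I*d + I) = -I*d^4 - 7*d^3 - 6*I*d^3 - 42*d^2 + 17*I*d^2 + 49*d + 60*I*d - 70*I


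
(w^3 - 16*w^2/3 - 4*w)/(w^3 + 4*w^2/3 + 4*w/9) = 3*(w - 6)/(3*w + 2)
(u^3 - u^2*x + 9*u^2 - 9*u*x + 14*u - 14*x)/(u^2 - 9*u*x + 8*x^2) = (-u^2 - 9*u - 14)/(-u + 8*x)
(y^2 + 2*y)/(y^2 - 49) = y*(y + 2)/(y^2 - 49)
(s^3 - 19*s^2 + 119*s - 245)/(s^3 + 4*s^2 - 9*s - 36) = (s^3 - 19*s^2 + 119*s - 245)/(s^3 + 4*s^2 - 9*s - 36)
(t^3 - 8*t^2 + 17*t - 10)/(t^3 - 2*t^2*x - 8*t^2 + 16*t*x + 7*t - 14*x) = (-t^2 + 7*t - 10)/(-t^2 + 2*t*x + 7*t - 14*x)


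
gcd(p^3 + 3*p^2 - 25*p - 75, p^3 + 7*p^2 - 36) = p + 3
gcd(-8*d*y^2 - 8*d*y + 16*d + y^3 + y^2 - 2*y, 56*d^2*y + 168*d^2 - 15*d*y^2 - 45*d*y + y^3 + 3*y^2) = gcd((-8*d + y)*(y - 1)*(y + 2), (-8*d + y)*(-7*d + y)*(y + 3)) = -8*d + y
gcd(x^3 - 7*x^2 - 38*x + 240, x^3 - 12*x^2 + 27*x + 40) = x^2 - 13*x + 40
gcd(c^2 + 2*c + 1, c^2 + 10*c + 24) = 1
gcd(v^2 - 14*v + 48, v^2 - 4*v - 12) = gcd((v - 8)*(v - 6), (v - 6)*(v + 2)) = v - 6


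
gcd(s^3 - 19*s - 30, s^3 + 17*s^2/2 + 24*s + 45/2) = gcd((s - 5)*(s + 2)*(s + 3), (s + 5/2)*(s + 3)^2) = s + 3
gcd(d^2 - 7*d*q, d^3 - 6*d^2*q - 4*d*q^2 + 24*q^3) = 1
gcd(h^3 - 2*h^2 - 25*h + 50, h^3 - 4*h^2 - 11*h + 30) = h^2 - 7*h + 10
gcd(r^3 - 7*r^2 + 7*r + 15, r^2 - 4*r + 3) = r - 3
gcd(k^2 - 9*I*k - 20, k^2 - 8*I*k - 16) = k - 4*I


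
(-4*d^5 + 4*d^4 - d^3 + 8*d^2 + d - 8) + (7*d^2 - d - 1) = -4*d^5 + 4*d^4 - d^3 + 15*d^2 - 9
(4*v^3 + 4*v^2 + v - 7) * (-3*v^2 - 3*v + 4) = -12*v^5 - 24*v^4 + v^3 + 34*v^2 + 25*v - 28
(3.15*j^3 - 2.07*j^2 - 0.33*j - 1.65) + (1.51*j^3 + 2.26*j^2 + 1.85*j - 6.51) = 4.66*j^3 + 0.19*j^2 + 1.52*j - 8.16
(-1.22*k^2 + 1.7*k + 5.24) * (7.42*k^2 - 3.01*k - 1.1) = -9.0524*k^4 + 16.2862*k^3 + 35.1058*k^2 - 17.6424*k - 5.764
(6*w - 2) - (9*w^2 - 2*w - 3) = -9*w^2 + 8*w + 1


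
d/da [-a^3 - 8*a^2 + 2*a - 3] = -3*a^2 - 16*a + 2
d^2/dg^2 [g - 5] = 0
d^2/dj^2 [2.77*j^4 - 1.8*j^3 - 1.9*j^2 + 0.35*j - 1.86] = 33.24*j^2 - 10.8*j - 3.8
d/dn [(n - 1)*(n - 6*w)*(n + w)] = 3*n^2 - 10*n*w - 2*n - 6*w^2 + 5*w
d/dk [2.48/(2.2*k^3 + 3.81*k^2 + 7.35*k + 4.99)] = (-16.368*k^2 - 18.8976*k - 18.228)/(2.2*k^3 + 3.81*k^2 + 7.35*k + 4.99)^2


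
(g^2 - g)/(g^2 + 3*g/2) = 2*(g - 1)/(2*g + 3)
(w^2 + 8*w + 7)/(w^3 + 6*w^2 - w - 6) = (w + 7)/(w^2 + 5*w - 6)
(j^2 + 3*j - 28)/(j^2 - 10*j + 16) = (j^2 + 3*j - 28)/(j^2 - 10*j + 16)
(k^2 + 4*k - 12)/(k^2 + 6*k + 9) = (k^2 + 4*k - 12)/(k^2 + 6*k + 9)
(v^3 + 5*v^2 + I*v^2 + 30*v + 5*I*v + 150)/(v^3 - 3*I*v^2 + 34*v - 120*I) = (v + 5)/(v - 4*I)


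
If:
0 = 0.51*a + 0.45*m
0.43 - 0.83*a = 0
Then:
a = 0.52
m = -0.59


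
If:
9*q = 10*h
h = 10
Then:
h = 10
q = 100/9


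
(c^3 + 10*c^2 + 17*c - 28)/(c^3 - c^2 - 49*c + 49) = (c + 4)/(c - 7)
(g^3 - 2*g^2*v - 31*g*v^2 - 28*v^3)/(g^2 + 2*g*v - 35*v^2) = (g^3 - 2*g^2*v - 31*g*v^2 - 28*v^3)/(g^2 + 2*g*v - 35*v^2)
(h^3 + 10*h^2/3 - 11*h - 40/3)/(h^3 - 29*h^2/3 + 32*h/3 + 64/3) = (h + 5)/(h - 8)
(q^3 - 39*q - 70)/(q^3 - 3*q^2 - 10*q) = (q^2 - 2*q - 35)/(q*(q - 5))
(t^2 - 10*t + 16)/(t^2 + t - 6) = (t - 8)/(t + 3)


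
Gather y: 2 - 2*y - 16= -2*y - 14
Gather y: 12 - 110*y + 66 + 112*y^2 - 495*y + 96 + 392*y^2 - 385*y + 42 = 504*y^2 - 990*y + 216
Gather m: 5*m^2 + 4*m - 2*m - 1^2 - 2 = 5*m^2 + 2*m - 3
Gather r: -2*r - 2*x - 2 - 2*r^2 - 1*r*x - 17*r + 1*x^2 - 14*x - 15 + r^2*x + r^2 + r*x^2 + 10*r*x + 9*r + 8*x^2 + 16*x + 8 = r^2*(x - 1) + r*(x^2 + 9*x - 10) + 9*x^2 - 9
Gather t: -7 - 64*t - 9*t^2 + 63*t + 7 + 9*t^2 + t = 0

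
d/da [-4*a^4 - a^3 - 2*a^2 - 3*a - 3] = -16*a^3 - 3*a^2 - 4*a - 3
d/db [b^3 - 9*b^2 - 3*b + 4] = 3*b^2 - 18*b - 3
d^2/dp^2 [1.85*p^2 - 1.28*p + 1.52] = 3.70000000000000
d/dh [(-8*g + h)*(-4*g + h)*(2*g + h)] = 8*g^2 - 20*g*h + 3*h^2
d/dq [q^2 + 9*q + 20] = 2*q + 9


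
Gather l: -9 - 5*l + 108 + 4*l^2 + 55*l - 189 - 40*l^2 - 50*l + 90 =-36*l^2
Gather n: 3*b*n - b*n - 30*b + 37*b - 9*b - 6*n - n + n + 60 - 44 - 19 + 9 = -2*b + n*(2*b - 6) + 6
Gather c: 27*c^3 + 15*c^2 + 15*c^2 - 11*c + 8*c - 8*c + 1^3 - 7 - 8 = 27*c^3 + 30*c^2 - 11*c - 14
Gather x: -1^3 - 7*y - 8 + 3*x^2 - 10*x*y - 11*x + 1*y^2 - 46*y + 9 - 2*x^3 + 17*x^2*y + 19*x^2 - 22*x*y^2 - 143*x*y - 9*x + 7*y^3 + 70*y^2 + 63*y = -2*x^3 + x^2*(17*y + 22) + x*(-22*y^2 - 153*y - 20) + 7*y^3 + 71*y^2 + 10*y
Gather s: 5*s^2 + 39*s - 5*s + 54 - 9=5*s^2 + 34*s + 45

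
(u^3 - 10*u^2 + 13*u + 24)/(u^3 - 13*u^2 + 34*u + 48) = (u - 3)/(u - 6)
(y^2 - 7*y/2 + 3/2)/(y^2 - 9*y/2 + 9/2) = (2*y - 1)/(2*y - 3)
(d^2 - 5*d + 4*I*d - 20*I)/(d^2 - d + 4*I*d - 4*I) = (d - 5)/(d - 1)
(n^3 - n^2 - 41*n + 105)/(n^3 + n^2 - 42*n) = (n^2 - 8*n + 15)/(n*(n - 6))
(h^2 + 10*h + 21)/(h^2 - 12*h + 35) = (h^2 + 10*h + 21)/(h^2 - 12*h + 35)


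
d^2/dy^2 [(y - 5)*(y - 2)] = 2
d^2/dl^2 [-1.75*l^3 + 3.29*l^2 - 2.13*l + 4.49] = 6.58 - 10.5*l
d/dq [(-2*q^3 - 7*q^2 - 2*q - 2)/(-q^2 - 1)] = 2*(q^4 + 2*q^2 + 5*q + 1)/(q^4 + 2*q^2 + 1)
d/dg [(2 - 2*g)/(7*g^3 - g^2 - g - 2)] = 2*(-7*g^3 + g^2 + g - (g - 1)*(-21*g^2 + 2*g + 1) + 2)/(-7*g^3 + g^2 + g + 2)^2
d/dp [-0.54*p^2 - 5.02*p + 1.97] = -1.08*p - 5.02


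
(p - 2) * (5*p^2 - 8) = 5*p^3 - 10*p^2 - 8*p + 16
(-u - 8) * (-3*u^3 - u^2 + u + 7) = 3*u^4 + 25*u^3 + 7*u^2 - 15*u - 56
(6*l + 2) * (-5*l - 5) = -30*l^2 - 40*l - 10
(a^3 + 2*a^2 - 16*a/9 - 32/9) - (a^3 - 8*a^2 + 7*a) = 10*a^2 - 79*a/9 - 32/9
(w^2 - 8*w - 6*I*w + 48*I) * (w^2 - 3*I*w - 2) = w^4 - 8*w^3 - 9*I*w^3 - 20*w^2 + 72*I*w^2 + 160*w + 12*I*w - 96*I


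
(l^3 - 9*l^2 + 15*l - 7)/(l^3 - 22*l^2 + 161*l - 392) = (l^2 - 2*l + 1)/(l^2 - 15*l + 56)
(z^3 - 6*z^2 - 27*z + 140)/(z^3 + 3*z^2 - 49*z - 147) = (z^2 + z - 20)/(z^2 + 10*z + 21)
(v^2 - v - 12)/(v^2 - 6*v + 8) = (v + 3)/(v - 2)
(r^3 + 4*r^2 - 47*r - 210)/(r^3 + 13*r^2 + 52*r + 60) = (r - 7)/(r + 2)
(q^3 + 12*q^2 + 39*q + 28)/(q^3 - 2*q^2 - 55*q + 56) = (q^2 + 5*q + 4)/(q^2 - 9*q + 8)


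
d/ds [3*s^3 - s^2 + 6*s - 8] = 9*s^2 - 2*s + 6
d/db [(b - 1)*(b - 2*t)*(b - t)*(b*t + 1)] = t*(b - 1)*(b - 2*t)*(b - t) + (b - 1)*(b - 2*t)*(b*t + 1) + (b - 1)*(b - t)*(b*t + 1) + (b - 2*t)*(b - t)*(b*t + 1)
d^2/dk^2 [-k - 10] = 0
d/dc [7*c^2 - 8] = 14*c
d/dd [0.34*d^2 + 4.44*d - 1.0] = 0.68*d + 4.44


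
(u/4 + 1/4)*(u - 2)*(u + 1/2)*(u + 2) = u^4/4 + 3*u^3/8 - 7*u^2/8 - 3*u/2 - 1/2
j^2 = j^2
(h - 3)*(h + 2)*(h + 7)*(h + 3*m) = h^4 + 3*h^3*m + 6*h^3 + 18*h^2*m - 13*h^2 - 39*h*m - 42*h - 126*m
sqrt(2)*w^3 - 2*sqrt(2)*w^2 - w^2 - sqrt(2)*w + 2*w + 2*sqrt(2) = (w - 2)*(w - sqrt(2))*(sqrt(2)*w + 1)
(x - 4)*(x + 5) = x^2 + x - 20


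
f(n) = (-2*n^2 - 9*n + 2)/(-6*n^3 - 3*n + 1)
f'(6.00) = -0.02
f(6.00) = 0.09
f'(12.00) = 0.00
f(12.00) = 0.04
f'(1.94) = -0.34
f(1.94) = 0.47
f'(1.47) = -0.63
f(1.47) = 0.69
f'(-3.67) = 0.04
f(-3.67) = 0.03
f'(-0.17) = -0.25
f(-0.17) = 2.26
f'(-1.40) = 0.71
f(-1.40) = 0.49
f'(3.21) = -0.10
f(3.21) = 0.23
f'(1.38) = -0.72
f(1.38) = 0.75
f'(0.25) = -127.36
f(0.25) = -2.40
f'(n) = (-4*n - 9)/(-6*n^3 - 3*n + 1) + (18*n^2 + 3)*(-2*n^2 - 9*n + 2)/(-6*n^3 - 3*n + 1)^2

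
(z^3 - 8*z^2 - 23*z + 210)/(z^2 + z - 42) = (z^2 - 2*z - 35)/(z + 7)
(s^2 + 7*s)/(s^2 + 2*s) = (s + 7)/(s + 2)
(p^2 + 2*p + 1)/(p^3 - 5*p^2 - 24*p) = (p^2 + 2*p + 1)/(p*(p^2 - 5*p - 24))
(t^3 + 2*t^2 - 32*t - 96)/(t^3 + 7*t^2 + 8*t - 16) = (t - 6)/(t - 1)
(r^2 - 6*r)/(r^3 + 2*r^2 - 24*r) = (r - 6)/(r^2 + 2*r - 24)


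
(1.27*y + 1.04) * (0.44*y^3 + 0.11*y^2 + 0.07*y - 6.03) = 0.5588*y^4 + 0.5973*y^3 + 0.2033*y^2 - 7.5853*y - 6.2712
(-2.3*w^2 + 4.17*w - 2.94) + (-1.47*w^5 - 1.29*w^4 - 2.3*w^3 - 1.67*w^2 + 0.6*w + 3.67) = -1.47*w^5 - 1.29*w^4 - 2.3*w^3 - 3.97*w^2 + 4.77*w + 0.73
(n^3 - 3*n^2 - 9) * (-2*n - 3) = -2*n^4 + 3*n^3 + 9*n^2 + 18*n + 27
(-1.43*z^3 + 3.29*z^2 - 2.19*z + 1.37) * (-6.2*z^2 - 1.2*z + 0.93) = 8.866*z^5 - 18.682*z^4 + 8.3001*z^3 - 2.8063*z^2 - 3.6807*z + 1.2741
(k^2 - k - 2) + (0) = k^2 - k - 2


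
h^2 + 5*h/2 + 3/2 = (h + 1)*(h + 3/2)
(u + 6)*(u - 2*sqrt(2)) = u^2 - 2*sqrt(2)*u + 6*u - 12*sqrt(2)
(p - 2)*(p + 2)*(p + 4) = p^3 + 4*p^2 - 4*p - 16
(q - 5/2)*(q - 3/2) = q^2 - 4*q + 15/4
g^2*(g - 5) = g^3 - 5*g^2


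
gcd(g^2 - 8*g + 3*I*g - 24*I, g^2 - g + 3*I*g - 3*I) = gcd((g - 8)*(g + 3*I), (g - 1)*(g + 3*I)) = g + 3*I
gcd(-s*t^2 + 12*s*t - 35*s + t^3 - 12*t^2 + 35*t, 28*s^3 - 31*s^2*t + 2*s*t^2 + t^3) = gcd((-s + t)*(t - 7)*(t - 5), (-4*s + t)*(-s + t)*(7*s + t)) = s - t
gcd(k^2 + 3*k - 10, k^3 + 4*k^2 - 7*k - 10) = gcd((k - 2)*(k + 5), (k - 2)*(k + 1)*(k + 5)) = k^2 + 3*k - 10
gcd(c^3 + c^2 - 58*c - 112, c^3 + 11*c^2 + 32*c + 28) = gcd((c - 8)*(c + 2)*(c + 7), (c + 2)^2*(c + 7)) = c^2 + 9*c + 14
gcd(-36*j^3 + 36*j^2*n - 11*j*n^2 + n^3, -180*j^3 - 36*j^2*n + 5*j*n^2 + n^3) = 6*j - n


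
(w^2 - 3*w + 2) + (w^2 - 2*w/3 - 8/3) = 2*w^2 - 11*w/3 - 2/3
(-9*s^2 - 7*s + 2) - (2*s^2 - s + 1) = -11*s^2 - 6*s + 1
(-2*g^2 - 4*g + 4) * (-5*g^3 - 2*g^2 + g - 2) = 10*g^5 + 24*g^4 - 14*g^3 - 8*g^2 + 12*g - 8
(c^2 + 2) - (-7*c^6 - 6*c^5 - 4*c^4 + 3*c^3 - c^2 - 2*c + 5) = 7*c^6 + 6*c^5 + 4*c^4 - 3*c^3 + 2*c^2 + 2*c - 3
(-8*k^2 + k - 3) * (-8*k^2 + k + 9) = 64*k^4 - 16*k^3 - 47*k^2 + 6*k - 27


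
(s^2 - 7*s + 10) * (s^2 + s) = s^4 - 6*s^3 + 3*s^2 + 10*s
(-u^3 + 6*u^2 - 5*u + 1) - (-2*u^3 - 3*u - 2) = u^3 + 6*u^2 - 2*u + 3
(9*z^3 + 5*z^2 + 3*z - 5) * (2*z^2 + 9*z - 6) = 18*z^5 + 91*z^4 - 3*z^3 - 13*z^2 - 63*z + 30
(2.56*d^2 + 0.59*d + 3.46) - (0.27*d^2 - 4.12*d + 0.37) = 2.29*d^2 + 4.71*d + 3.09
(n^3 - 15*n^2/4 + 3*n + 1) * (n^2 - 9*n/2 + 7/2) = n^5 - 33*n^4/4 + 187*n^3/8 - 205*n^2/8 + 6*n + 7/2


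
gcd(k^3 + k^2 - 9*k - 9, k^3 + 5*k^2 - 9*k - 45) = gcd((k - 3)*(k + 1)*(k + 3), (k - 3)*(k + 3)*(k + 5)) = k^2 - 9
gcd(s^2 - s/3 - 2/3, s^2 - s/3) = 1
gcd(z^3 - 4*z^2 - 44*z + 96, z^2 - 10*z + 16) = z^2 - 10*z + 16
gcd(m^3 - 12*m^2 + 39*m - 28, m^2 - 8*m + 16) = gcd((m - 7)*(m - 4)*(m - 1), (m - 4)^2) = m - 4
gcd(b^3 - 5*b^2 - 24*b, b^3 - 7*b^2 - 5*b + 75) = b + 3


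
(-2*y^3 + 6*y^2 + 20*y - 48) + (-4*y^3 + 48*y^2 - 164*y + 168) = -6*y^3 + 54*y^2 - 144*y + 120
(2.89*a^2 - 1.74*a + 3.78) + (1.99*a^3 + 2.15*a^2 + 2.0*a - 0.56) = 1.99*a^3 + 5.04*a^2 + 0.26*a + 3.22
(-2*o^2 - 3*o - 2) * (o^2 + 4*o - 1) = -2*o^4 - 11*o^3 - 12*o^2 - 5*o + 2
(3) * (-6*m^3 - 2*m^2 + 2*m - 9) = -18*m^3 - 6*m^2 + 6*m - 27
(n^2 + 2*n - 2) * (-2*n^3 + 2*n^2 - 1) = -2*n^5 - 2*n^4 + 8*n^3 - 5*n^2 - 2*n + 2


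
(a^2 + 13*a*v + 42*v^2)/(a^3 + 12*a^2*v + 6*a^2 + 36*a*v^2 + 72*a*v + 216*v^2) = (a + 7*v)/(a^2 + 6*a*v + 6*a + 36*v)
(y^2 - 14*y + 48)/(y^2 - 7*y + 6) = (y - 8)/(y - 1)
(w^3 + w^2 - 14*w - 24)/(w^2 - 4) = (w^2 - w - 12)/(w - 2)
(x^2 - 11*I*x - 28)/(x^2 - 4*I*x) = (x - 7*I)/x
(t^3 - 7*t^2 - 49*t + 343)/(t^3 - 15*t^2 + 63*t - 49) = (t + 7)/(t - 1)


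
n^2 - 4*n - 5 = (n - 5)*(n + 1)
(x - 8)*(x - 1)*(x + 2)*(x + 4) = x^4 - 3*x^3 - 38*x^2 - 24*x + 64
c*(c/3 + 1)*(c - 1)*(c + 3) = c^4/3 + 5*c^3/3 + c^2 - 3*c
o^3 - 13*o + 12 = (o - 3)*(o - 1)*(o + 4)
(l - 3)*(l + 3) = l^2 - 9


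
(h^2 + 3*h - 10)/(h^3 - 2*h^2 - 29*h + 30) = (h - 2)/(h^2 - 7*h + 6)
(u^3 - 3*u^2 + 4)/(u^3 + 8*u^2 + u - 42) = (u^2 - u - 2)/(u^2 + 10*u + 21)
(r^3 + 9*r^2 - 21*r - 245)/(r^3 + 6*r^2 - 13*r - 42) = (r^2 + 2*r - 35)/(r^2 - r - 6)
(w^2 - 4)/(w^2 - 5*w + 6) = (w + 2)/(w - 3)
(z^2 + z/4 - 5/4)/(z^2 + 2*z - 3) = (z + 5/4)/(z + 3)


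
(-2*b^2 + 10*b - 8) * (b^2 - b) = -2*b^4 + 12*b^3 - 18*b^2 + 8*b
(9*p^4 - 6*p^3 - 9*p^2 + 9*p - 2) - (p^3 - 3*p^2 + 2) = 9*p^4 - 7*p^3 - 6*p^2 + 9*p - 4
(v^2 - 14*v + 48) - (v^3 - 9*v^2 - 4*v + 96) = -v^3 + 10*v^2 - 10*v - 48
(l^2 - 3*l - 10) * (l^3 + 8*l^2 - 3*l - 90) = l^5 + 5*l^4 - 37*l^3 - 161*l^2 + 300*l + 900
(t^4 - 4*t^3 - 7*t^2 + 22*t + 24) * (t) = t^5 - 4*t^4 - 7*t^3 + 22*t^2 + 24*t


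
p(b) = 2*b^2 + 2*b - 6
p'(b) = 4*b + 2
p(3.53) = 25.98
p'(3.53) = 16.12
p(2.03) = 6.30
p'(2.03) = 10.12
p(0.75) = -3.38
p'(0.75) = 5.00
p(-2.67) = 2.92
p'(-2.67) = -8.68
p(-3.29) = 9.07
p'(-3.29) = -11.16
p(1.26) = -0.30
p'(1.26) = 7.04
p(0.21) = -5.49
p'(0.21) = 2.84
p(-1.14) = -5.68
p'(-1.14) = -2.56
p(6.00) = 78.00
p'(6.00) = 26.00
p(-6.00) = 54.00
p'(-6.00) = -22.00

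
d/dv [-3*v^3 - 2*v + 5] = -9*v^2 - 2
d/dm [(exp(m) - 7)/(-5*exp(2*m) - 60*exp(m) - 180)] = (exp(m) - 20)*exp(m)/(5*(exp(3*m) + 18*exp(2*m) + 108*exp(m) + 216))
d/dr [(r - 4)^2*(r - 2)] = (r - 4)*(3*r - 8)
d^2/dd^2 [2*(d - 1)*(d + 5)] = 4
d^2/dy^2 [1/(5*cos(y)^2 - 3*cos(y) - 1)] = (100*sin(y)^4 - 79*sin(y)^2 + 213*cos(y)/4 - 45*cos(3*y)/4 - 49)/(5*sin(y)^2 + 3*cos(y) - 4)^3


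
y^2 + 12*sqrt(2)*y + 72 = (y + 6*sqrt(2))^2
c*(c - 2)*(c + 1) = c^3 - c^2 - 2*c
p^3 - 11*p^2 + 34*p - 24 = (p - 6)*(p - 4)*(p - 1)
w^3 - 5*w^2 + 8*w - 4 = (w - 2)^2*(w - 1)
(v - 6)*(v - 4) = v^2 - 10*v + 24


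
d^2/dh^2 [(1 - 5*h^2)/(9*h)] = 2/(9*h^3)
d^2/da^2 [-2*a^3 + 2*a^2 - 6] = 4 - 12*a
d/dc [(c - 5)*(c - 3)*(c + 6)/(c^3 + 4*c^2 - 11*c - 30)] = 2*(3*c^2 + 40*c + 110)/(c^4 + 14*c^3 + 69*c^2 + 140*c + 100)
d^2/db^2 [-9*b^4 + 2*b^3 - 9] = 12*b*(1 - 9*b)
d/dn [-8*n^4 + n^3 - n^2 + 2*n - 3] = -32*n^3 + 3*n^2 - 2*n + 2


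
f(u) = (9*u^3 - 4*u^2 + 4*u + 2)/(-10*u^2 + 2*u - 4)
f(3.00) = -2.51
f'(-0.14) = -1.58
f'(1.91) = -0.82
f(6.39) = -5.54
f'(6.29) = -0.90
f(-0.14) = -0.30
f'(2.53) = -0.87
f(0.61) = -0.77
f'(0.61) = -0.20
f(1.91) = -1.58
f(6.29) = -5.45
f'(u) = (20*u - 2)*(9*u^3 - 4*u^2 + 4*u + 2)/(-10*u^2 + 2*u - 4)^2 + (27*u^2 - 8*u + 4)/(-10*u^2 + 2*u - 4) = (-45*u^4 + 18*u^3 - 38*u^2 + 36*u - 10)/(2*(25*u^4 - 10*u^3 + 21*u^2 - 4*u + 4))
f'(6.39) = -0.90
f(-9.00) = 8.32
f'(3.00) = -0.88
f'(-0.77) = -1.28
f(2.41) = -2.00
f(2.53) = -2.10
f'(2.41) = -0.86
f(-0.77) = 0.66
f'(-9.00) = -0.90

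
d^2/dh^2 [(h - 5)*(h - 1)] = 2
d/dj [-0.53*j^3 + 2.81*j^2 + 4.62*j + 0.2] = -1.59*j^2 + 5.62*j + 4.62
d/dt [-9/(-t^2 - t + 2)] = 9*(-2*t - 1)/(t^2 + t - 2)^2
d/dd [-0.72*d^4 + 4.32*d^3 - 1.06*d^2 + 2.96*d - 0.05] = -2.88*d^3 + 12.96*d^2 - 2.12*d + 2.96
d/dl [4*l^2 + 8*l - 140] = 8*l + 8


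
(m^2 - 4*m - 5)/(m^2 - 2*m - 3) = (m - 5)/(m - 3)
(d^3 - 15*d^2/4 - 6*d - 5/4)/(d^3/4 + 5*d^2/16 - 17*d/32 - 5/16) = 8*(4*d^3 - 15*d^2 - 24*d - 5)/(8*d^3 + 10*d^2 - 17*d - 10)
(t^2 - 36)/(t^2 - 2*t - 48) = (t - 6)/(t - 8)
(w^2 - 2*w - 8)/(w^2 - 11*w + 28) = (w + 2)/(w - 7)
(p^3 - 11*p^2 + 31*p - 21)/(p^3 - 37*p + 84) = (p^2 - 8*p + 7)/(p^2 + 3*p - 28)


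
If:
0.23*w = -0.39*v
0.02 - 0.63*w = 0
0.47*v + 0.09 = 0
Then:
No Solution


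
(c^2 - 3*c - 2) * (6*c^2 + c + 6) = 6*c^4 - 17*c^3 - 9*c^2 - 20*c - 12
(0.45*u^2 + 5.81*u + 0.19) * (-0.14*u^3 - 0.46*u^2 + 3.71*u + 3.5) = -0.063*u^5 - 1.0204*u^4 - 1.0297*u^3 + 23.0427*u^2 + 21.0399*u + 0.665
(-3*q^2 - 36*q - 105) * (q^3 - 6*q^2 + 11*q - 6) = -3*q^5 - 18*q^4 + 78*q^3 + 252*q^2 - 939*q + 630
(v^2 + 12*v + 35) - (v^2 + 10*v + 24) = 2*v + 11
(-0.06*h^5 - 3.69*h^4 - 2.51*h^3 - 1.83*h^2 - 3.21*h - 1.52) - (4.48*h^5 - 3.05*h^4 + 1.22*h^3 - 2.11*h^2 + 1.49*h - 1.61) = -4.54*h^5 - 0.64*h^4 - 3.73*h^3 + 0.28*h^2 - 4.7*h + 0.0900000000000001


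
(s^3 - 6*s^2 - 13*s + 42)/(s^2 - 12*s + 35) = (s^2 + s - 6)/(s - 5)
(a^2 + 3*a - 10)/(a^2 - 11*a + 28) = (a^2 + 3*a - 10)/(a^2 - 11*a + 28)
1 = 1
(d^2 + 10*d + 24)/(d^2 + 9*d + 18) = (d + 4)/(d + 3)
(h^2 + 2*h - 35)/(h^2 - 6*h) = (h^2 + 2*h - 35)/(h*(h - 6))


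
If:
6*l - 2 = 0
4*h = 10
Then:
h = 5/2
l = 1/3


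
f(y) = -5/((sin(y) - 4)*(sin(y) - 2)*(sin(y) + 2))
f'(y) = 5*cos(y)/((sin(y) - 4)*(sin(y) - 2)*(sin(y) + 2)^2) + 5*cos(y)/((sin(y) - 4)*(sin(y) - 2)^2*(sin(y) + 2)) + 5*cos(y)/((sin(y) - 4)^2*(sin(y) - 2)*(sin(y) + 2)) = 5*(3*sin(y)^2 - 8*sin(y) - 4)*cos(y)/((sin(y) - 4)^2*(sin(y) - 2)^2*(sin(y) + 2)^2)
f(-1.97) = -0.32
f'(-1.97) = -0.05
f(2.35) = -0.44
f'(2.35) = 0.22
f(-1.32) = -0.33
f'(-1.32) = 0.04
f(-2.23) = -0.31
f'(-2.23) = -0.05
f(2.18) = -0.47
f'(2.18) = 0.22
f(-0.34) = -0.30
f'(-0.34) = -0.02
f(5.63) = -0.30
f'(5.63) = 0.03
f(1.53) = -0.56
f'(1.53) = -0.02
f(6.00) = -0.30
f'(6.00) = -0.03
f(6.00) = -0.30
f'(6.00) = -0.03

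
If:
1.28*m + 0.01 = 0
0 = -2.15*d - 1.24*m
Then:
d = 0.00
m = -0.01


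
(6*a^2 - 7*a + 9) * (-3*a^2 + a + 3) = -18*a^4 + 27*a^3 - 16*a^2 - 12*a + 27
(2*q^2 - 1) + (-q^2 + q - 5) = q^2 + q - 6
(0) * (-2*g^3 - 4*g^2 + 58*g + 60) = 0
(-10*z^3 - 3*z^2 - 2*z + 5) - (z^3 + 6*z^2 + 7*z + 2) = -11*z^3 - 9*z^2 - 9*z + 3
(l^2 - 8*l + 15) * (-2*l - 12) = -2*l^3 + 4*l^2 + 66*l - 180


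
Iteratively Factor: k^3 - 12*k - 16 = (k + 2)*(k^2 - 2*k - 8) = (k + 2)^2*(k - 4)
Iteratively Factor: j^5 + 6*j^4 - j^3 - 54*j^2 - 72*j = (j - 3)*(j^4 + 9*j^3 + 26*j^2 + 24*j) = (j - 3)*(j + 4)*(j^3 + 5*j^2 + 6*j) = j*(j - 3)*(j + 4)*(j^2 + 5*j + 6) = j*(j - 3)*(j + 3)*(j + 4)*(j + 2)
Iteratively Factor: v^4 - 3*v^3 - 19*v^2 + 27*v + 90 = (v - 5)*(v^3 + 2*v^2 - 9*v - 18) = (v - 5)*(v + 2)*(v^2 - 9) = (v - 5)*(v - 3)*(v + 2)*(v + 3)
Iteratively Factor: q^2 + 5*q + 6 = (q + 3)*(q + 2)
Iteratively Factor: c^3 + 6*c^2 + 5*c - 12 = (c - 1)*(c^2 + 7*c + 12) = (c - 1)*(c + 3)*(c + 4)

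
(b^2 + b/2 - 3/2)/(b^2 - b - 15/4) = 2*(b - 1)/(2*b - 5)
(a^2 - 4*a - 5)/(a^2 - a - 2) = (a - 5)/(a - 2)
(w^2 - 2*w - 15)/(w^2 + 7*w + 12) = (w - 5)/(w + 4)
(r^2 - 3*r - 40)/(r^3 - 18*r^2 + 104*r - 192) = (r + 5)/(r^2 - 10*r + 24)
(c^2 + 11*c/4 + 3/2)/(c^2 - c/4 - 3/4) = (c + 2)/(c - 1)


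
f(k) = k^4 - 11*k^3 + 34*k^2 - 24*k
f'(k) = 4*k^3 - 33*k^2 + 68*k - 24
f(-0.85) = 52.24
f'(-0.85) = -108.10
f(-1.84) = 239.26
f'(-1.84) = -285.76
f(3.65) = 7.96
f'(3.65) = -20.93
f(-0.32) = 11.53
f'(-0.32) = -49.27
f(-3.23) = 911.76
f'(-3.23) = -722.72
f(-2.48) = 474.24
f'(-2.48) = -456.62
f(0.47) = -4.86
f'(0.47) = 1.09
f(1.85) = 14.03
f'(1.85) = 14.18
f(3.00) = 18.00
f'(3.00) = -9.00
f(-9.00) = 17550.00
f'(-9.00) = -6225.00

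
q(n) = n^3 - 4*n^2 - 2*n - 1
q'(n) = 3*n^2 - 8*n - 2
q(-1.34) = -7.91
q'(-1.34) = 14.11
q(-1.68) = -13.67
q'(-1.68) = 19.91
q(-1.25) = -6.70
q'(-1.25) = 12.69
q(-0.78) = -2.35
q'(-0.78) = 6.07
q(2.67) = -15.82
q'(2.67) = -1.97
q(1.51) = -9.70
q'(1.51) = -7.24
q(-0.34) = -0.82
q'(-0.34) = 1.07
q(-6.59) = -447.72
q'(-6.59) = 181.00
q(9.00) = 386.00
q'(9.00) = 169.00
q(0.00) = -1.00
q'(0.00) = -2.00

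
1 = 1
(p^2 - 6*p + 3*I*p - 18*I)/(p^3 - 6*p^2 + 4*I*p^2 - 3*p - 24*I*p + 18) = 1/(p + I)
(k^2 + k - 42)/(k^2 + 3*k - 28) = (k - 6)/(k - 4)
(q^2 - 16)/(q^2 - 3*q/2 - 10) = 2*(q + 4)/(2*q + 5)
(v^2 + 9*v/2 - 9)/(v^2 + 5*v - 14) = (v^2 + 9*v/2 - 9)/(v^2 + 5*v - 14)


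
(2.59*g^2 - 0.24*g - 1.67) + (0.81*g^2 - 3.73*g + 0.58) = 3.4*g^2 - 3.97*g - 1.09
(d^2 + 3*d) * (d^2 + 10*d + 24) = d^4 + 13*d^3 + 54*d^2 + 72*d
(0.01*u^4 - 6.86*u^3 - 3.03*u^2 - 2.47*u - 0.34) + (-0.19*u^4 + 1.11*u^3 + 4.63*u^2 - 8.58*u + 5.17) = -0.18*u^4 - 5.75*u^3 + 1.6*u^2 - 11.05*u + 4.83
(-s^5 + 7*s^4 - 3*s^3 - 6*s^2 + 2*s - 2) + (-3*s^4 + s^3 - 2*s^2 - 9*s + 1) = -s^5 + 4*s^4 - 2*s^3 - 8*s^2 - 7*s - 1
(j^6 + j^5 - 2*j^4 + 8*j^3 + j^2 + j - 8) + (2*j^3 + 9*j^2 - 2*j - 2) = j^6 + j^5 - 2*j^4 + 10*j^3 + 10*j^2 - j - 10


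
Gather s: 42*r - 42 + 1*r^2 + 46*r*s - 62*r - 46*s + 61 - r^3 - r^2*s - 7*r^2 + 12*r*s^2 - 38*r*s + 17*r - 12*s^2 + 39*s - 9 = -r^3 - 6*r^2 - 3*r + s^2*(12*r - 12) + s*(-r^2 + 8*r - 7) + 10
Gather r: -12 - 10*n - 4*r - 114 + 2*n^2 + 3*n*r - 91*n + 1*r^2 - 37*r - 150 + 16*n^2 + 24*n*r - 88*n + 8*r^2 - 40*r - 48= 18*n^2 - 189*n + 9*r^2 + r*(27*n - 81) - 324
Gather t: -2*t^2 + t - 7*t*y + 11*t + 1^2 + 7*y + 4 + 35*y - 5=-2*t^2 + t*(12 - 7*y) + 42*y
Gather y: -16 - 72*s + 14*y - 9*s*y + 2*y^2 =-72*s + 2*y^2 + y*(14 - 9*s) - 16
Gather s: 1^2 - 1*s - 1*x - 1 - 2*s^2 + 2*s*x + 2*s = -2*s^2 + s*(2*x + 1) - x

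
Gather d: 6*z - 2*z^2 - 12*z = -2*z^2 - 6*z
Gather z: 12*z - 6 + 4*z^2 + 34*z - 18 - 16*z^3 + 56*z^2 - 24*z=-16*z^3 + 60*z^2 + 22*z - 24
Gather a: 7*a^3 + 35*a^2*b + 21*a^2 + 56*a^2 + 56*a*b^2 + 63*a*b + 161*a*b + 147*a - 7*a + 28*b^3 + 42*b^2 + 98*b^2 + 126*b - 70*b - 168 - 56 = 7*a^3 + a^2*(35*b + 77) + a*(56*b^2 + 224*b + 140) + 28*b^3 + 140*b^2 + 56*b - 224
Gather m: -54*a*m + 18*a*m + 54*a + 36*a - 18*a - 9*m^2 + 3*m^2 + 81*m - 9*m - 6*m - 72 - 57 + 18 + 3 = 72*a - 6*m^2 + m*(66 - 36*a) - 108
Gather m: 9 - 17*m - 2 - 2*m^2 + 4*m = -2*m^2 - 13*m + 7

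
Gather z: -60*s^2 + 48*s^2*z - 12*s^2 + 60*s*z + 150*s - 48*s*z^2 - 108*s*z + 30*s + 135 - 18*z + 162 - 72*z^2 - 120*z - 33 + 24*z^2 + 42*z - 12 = -72*s^2 + 180*s + z^2*(-48*s - 48) + z*(48*s^2 - 48*s - 96) + 252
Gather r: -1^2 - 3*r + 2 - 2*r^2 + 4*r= -2*r^2 + r + 1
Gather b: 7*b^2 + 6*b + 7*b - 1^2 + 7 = 7*b^2 + 13*b + 6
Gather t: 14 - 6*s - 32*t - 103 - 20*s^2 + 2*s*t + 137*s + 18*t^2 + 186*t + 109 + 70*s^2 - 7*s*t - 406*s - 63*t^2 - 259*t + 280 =50*s^2 - 275*s - 45*t^2 + t*(-5*s - 105) + 300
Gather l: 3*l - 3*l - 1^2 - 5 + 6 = 0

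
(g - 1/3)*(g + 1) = g^2 + 2*g/3 - 1/3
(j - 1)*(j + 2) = j^2 + j - 2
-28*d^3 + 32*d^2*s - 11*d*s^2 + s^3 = (-7*d + s)*(-2*d + s)^2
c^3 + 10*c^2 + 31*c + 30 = (c + 2)*(c + 3)*(c + 5)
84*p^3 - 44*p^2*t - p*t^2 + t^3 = (-6*p + t)*(-2*p + t)*(7*p + t)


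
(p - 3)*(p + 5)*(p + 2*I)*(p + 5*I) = p^4 + 2*p^3 + 7*I*p^3 - 25*p^2 + 14*I*p^2 - 20*p - 105*I*p + 150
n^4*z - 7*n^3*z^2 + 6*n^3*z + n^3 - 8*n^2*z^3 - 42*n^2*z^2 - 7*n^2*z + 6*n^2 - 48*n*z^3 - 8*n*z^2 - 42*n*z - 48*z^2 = (n + 6)*(n - 8*z)*(n + z)*(n*z + 1)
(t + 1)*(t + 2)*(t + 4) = t^3 + 7*t^2 + 14*t + 8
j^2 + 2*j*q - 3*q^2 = (j - q)*(j + 3*q)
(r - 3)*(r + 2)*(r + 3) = r^3 + 2*r^2 - 9*r - 18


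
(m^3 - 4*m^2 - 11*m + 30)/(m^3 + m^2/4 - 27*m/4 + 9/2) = 4*(m - 5)/(4*m - 3)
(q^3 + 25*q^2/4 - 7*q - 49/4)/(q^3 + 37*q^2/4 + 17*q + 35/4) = (4*q - 7)/(4*q + 5)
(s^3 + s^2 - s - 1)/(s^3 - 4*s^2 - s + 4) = (s + 1)/(s - 4)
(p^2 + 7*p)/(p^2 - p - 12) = p*(p + 7)/(p^2 - p - 12)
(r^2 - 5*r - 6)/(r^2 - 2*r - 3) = (r - 6)/(r - 3)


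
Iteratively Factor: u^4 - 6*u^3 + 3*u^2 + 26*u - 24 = (u - 3)*(u^3 - 3*u^2 - 6*u + 8) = (u - 3)*(u - 1)*(u^2 - 2*u - 8) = (u - 3)*(u - 1)*(u + 2)*(u - 4)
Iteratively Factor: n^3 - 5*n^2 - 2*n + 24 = (n - 3)*(n^2 - 2*n - 8) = (n - 4)*(n - 3)*(n + 2)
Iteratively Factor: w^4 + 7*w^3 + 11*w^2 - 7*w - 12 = (w + 1)*(w^3 + 6*w^2 + 5*w - 12) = (w + 1)*(w + 3)*(w^2 + 3*w - 4) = (w - 1)*(w + 1)*(w + 3)*(w + 4)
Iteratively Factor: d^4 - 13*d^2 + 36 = (d + 3)*(d^3 - 3*d^2 - 4*d + 12) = (d + 2)*(d + 3)*(d^2 - 5*d + 6) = (d - 2)*(d + 2)*(d + 3)*(d - 3)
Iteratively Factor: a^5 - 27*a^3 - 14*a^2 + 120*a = (a - 2)*(a^4 + 2*a^3 - 23*a^2 - 60*a) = (a - 5)*(a - 2)*(a^3 + 7*a^2 + 12*a) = a*(a - 5)*(a - 2)*(a^2 + 7*a + 12) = a*(a - 5)*(a - 2)*(a + 3)*(a + 4)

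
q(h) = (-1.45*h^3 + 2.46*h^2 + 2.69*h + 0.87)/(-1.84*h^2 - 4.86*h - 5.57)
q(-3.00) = -7.16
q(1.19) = -0.37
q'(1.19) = 0.07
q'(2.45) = 0.41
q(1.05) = -0.37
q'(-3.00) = 0.92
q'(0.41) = -0.27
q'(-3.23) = 0.76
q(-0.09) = -0.13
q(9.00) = 4.20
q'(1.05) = 0.01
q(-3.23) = -7.36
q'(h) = (3.68*h + 4.86)*(-1.45*h^3 + 2.46*h^2 + 2.69*h + 0.87)/(-1.84*h^2 - 4.86*h - 5.57)^2 + (-4.35*h^2 + 4.92*h + 2.69)/(-1.84*h^2 - 4.86*h - 5.57)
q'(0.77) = -0.11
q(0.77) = -0.36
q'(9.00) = 0.74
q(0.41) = -0.29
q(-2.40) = -6.36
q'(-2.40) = 1.98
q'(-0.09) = -0.32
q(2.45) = -0.03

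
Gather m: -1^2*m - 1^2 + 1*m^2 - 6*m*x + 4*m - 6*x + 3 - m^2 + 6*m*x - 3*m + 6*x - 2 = 0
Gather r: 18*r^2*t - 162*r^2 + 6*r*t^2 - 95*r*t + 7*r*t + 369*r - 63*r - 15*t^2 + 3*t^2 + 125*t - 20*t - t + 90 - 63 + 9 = r^2*(18*t - 162) + r*(6*t^2 - 88*t + 306) - 12*t^2 + 104*t + 36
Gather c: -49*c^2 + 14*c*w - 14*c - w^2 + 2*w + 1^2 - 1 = -49*c^2 + c*(14*w - 14) - w^2 + 2*w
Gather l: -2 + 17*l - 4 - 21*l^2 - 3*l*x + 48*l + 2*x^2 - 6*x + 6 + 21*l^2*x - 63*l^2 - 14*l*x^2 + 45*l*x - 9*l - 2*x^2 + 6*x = l^2*(21*x - 84) + l*(-14*x^2 + 42*x + 56)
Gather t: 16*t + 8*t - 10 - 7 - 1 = 24*t - 18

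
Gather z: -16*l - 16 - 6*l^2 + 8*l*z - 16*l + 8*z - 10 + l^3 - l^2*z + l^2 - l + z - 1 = l^3 - 5*l^2 - 33*l + z*(-l^2 + 8*l + 9) - 27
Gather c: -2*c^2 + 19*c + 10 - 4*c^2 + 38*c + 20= -6*c^2 + 57*c + 30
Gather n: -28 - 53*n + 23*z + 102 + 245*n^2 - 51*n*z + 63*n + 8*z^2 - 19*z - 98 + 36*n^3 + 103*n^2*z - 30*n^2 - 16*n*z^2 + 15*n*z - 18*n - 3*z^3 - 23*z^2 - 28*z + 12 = 36*n^3 + n^2*(103*z + 215) + n*(-16*z^2 - 36*z - 8) - 3*z^3 - 15*z^2 - 24*z - 12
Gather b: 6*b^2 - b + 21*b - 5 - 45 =6*b^2 + 20*b - 50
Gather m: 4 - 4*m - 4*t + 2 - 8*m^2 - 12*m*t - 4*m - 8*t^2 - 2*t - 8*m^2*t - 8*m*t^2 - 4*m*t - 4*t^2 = m^2*(-8*t - 8) + m*(-8*t^2 - 16*t - 8) - 12*t^2 - 6*t + 6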